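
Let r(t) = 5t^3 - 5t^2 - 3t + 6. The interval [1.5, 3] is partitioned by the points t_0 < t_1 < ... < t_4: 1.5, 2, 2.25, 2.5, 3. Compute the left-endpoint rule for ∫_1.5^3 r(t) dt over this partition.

Subinterval widths: 0.5, 0.25, 0.25, 0.5.
Left endpoints: 1.5, 2, 2.25, 2.5.
r(1.5) = 7.125, r(2) = 20, r(2.25) = 30.890625, r(2.5) = 45.375.
Sum = Σ Δt_i · r(t_i).
Sum = 38.97265625.

38.97265625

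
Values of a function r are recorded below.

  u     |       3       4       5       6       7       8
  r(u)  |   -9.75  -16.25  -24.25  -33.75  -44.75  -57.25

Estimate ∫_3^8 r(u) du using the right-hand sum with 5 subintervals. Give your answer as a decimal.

-176.25

Δu = 1.
Sum = 1·[(-16.25) + (-24.25) + (-33.75) + (-44.75) + (-57.25)] = -176.25.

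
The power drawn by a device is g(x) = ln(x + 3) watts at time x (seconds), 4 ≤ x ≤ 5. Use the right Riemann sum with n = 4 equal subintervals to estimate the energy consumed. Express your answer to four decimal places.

Δx = (5 − 4)/4 = 0.25.
Right endpoints: 4.25, 4.5, 4.75, 5.
g(4.25) ≈ 1.9810, g(4.5) ≈ 2.0149, g(4.75) ≈ 2.0477, g(5) ≈ 2.0794.
Sum = Δx · [g(4.25) + g(4.5) + g(4.75) + g(5)].
Sum ≈ 2.0308.

2.0308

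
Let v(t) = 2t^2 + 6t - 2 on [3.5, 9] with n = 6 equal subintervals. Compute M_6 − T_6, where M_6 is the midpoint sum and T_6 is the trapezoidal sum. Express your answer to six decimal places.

M_6 ≈ 651.89641204.
T_6 ≈ 654.20717593.
M_6 − T_6 ≈ -2.310764.

-2.310764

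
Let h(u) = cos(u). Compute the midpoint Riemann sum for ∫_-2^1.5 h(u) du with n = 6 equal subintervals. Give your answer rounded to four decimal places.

Δu = (1.5 − (-2))/6 = 7/12.
Midpoints: -41/24, -1.125, -13/24, 1/24, 0.625, 29/24.
h(-41/24) ≈ -0.1371, h(-1.125) ≈ 0.4312, h(-13/24) ≈ 0.8569, h(1/24) ≈ 0.9991, h(0.625) ≈ 0.8110, h(29/24) ≈ 0.3546.
Sum = Δu · [h(-41/24) + h(-1.125) + h(-13/24) + ...].
Sum ≈ 1.9341.

1.9341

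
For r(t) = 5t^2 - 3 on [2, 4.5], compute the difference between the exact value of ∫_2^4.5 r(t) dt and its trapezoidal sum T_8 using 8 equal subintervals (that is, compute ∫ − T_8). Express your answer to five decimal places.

-0.20345

Exact integral: ∫_2^4.5 r(t) dt ≈ 131.0416667.
T_8 ≈ 131.2451172.
Error ≈ 131.0416667 − 131.2451172 ≈ -0.20345.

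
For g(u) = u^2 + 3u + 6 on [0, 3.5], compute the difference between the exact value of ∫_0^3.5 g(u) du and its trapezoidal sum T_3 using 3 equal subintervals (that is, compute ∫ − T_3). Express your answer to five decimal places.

-0.79398

Exact integral: ∫_0^3.5 g(u) du ≈ 53.6666667.
T_3 ≈ 54.4606481.
Error ≈ 53.6666667 − 54.4606481 ≈ -0.79398.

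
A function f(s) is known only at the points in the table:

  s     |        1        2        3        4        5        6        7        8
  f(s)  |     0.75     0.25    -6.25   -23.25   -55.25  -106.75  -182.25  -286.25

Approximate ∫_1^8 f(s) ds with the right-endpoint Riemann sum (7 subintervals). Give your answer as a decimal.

-659.75

Δs = 1.
Sum = 1·[0.25 + (-6.25) + (-23.25) + (-55.25) + (-106.75) + (-182.25) + (-286.25)] = -659.75.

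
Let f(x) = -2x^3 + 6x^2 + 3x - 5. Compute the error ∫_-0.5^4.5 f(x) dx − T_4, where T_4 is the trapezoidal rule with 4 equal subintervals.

7.8125

Exact integral: ∫_-0.5^4.5 f(x) dx = -17.5.
T_4 = -25.3125.
Error = -17.5 − (-25.3125) = 7.8125.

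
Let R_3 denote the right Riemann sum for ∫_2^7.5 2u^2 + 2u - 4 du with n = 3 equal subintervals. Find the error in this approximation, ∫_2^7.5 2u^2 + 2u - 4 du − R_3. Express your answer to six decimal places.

-112.037037

Exact integral: ∫_2^7.5 f(u) du ≈ 306.16666667.
R_3 ≈ 418.20370370.
Error ≈ 306.16666667 − 418.20370370 ≈ -112.037037.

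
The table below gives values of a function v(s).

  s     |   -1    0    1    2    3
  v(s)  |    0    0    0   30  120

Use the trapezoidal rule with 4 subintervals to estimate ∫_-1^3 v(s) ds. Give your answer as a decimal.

90

Δs = 1.
T_4 = (1/2)·[0 + 2·0 + 2·0 + 2·30 + 120] = 90.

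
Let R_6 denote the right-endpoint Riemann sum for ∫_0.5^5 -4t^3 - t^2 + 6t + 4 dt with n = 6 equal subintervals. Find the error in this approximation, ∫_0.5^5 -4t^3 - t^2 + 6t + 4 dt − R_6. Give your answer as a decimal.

Exact integral: ∫_0.5^5 f(t) dt = -574.3125.
R_6 = -775.125.
Error = -574.3125 − (-775.125) = 200.8125.

200.8125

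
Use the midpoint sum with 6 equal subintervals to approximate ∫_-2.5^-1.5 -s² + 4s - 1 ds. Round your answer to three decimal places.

-13.081

Δs = (-1.5 − (-2.5))/6 = 1/6.
Midpoints: -29/12, -2.25, -25/12, -23/12, -1.75, -19/12.
f(-29/12) = -2377/144, f(-2.25) = -15.0625, f(-25/12) = -1969/144, f(-23/12) = -1777/144, f(-1.75) = -11.0625, f(-19/12) = -1417/144.
Sum = Δs · [f(-29/12) + f(-2.25) + f(-25/12) + ...].
Sum ≈ -13.081.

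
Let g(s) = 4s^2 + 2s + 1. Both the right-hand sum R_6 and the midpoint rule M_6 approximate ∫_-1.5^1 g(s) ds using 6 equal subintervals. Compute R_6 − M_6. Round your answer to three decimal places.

R_6 ≈ 7.37269.
M_6 ≈ 6.93866.
R_6 − M_6 ≈ 0.434.

0.434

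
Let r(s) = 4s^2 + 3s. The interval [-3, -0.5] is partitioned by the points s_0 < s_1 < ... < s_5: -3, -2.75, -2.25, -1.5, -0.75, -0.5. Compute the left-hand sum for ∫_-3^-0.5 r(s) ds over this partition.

Subinterval widths: 0.25, 0.5, 0.75, 0.75, 0.25.
Left endpoints: -3, -2.75, -2.25, -1.5, -0.75.
r(-3) = 27, r(-2.75) = 22, r(-2.25) = 13.5, r(-1.5) = 4.5, r(-0.75) = 0.
Sum = Σ Δs_i · r(s_i).
Sum = 31.25.

31.25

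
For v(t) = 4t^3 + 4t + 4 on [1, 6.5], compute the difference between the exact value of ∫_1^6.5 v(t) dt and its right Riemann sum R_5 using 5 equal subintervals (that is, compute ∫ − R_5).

-663.9875

Exact integral: ∫_1^6.5 v(t) dt = 1888.5625.
R_5 = 2552.55.
Error = 1888.5625 − 2552.55 = -663.9875.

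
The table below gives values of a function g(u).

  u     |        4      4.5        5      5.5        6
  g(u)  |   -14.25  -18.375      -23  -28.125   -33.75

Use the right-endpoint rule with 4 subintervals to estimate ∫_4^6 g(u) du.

Δu = 0.5.
Sum = 0.5·[(-18.375) + (-23) + (-28.125) + (-33.75)] = -51.625.

-51.625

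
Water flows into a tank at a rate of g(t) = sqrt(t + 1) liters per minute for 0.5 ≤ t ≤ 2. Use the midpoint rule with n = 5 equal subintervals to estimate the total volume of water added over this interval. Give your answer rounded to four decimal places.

2.2398

Δt = (2 − 0.5)/5 = 0.3.
Midpoints: 0.65, 0.95, 1.25, 1.55, 1.85.
g(0.65) ≈ 1.2845, g(0.95) ≈ 1.3964, g(1.25) ≈ 1.5000, g(1.55) ≈ 1.5969, g(1.85) ≈ 1.6882.
Sum = Δt · [g(0.65) + g(0.95) + g(1.25) + g(1.55) + g(1.85)].
Sum ≈ 2.2398.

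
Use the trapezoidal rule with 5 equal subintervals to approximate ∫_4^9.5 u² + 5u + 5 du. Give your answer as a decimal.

Δu = (9.5 − 4)/5 = 1.1.
f(4) = 41, f(5.1) = 56.51, f(6.2) = 74.44, f(7.3) = 94.79, f(8.4) = 117.56, f(9.5) = 142.75.
T_5 = (Δu/2)·[f(u_0) + 2f(u_1) + ... + 2f(u_{4}) + f(u_5)].
Sum = 478.6925.

478.6925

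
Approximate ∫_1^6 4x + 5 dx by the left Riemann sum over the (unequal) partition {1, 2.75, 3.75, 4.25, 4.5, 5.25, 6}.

Subinterval widths: 1.75, 1, 0.5, 0.25, 0.75, 0.75.
Left endpoints: 1, 2.75, 3.75, 4.25, 4.5, 5.25.
f(1) = 9, f(2.75) = 16, f(3.75) = 20, f(4.25) = 22, f(4.5) = 23, f(5.25) = 26.
Sum = Σ Δx_i · f(x_i).
Sum = 84.

84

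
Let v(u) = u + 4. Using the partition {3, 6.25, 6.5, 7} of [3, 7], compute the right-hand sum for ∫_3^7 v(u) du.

Subinterval widths: 3.25, 0.25, 0.5.
Right endpoints: 6.25, 6.5, 7.
v(6.25) = 10.25, v(6.5) = 10.5, v(7) = 11.
Sum = Σ Δu_i · v(u_i).
Sum = 41.4375.

41.4375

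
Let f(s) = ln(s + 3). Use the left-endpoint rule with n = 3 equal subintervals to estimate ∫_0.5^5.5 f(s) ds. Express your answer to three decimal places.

Δs = (5.5 − 0.5)/3 = 5/3.
Left endpoints: 0.5, 13/6, 23/6.
f(0.5) ≈ 1.253, f(13/6) ≈ 1.642, f(23/6) ≈ 1.922.
Sum = Δs · [f(0.5) + f(13/6) + f(23/6)].
Sum ≈ 8.028.

8.028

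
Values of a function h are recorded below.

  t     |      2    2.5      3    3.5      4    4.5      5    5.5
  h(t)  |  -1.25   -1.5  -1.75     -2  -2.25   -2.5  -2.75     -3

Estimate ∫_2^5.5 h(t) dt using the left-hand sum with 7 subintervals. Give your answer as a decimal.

-7

Δt = 0.5.
Sum = 0.5·[(-1.25) + (-1.5) + (-1.75) + (-2) + (-2.25) + (-2.5) + (-2.75)] = -7.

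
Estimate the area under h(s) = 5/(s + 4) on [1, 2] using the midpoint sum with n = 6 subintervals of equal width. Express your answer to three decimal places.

0.912

Δs = (2 − 1)/6 = 1/6.
Midpoints: 13/12, 1.25, 17/12, 19/12, 1.75, 23/12.
h(13/12) = 60/61, h(1.25) = 20/21, h(17/12) = 12/13, h(19/12) = 60/67, h(1.75) = 20/23, h(23/12) = 60/71.
Sum = Δs · [h(13/12) + h(1.25) + h(17/12) + ...].
Sum ≈ 0.912.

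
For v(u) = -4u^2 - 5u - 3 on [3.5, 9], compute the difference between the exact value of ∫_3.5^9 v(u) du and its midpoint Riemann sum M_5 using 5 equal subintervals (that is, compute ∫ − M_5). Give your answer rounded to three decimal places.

-2.218

Exact integral: ∫_3.5^9 v(u) du ≈ -1103.20833.
M_5 = -1100.99.
Error ≈ -1103.20833 − (-1100.99) ≈ -2.218.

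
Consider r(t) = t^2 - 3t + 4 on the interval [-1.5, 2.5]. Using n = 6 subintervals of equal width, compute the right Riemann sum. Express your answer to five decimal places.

Δt = (2.5 − (-1.5))/6 = 2/3.
Right endpoints: -5/6, -1/6, 0.5, 7/6, 11/6, 2.5.
r(-5/6) = 259/36, r(-1/6) = 163/36, r(0.5) = 2.75, r(7/6) = 67/36, r(11/6) = 67/36, r(2.5) = 2.75.
Sum = Δt · [r(-5/6) + r(-1/6) + r(0.5) + ...].
Sum ≈ 13.96296.

13.96296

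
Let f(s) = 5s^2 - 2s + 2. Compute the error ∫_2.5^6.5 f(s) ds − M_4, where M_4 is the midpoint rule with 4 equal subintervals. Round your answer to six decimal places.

1.666667

Exact integral: ∫_2.5^6.5 f(s) ds ≈ 403.66666667.
M_4 = 402.
Error ≈ 403.66666667 − 402 ≈ 1.666667.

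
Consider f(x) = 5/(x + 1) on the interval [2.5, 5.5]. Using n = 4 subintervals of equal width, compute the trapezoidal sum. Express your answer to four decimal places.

Δx = (5.5 − 2.5)/4 = 0.75.
f(2.5) = 10/7, f(3.25) = 20/17, f(4) = 1, f(4.75) = 20/23, f(5.5) = 10/13.
T_4 = (Δx/2)·[f(x_0) + 2f(x_1) + 2f(x_2) + 2f(x_3) + f(x_4)].
Sum ≈ 3.1087.

3.1087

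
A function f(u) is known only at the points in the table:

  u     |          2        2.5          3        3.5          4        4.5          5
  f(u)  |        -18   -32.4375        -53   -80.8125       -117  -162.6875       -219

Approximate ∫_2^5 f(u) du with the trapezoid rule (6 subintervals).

-282.21875

Δu = 0.5.
T_6 = (0.5/2)·[(-18) + 2·(-32.4375) + 2·(-53) + 2·(-80.8125) + 2·(-117) + 2·(-162.6875) + (-219)] = -282.21875.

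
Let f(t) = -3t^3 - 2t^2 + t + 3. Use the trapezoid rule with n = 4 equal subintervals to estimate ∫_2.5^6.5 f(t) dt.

-1480.5

Δt = (6.5 − 2.5)/4 = 1.
f(2.5) = -53.875, f(3.5) = -146.625, f(4.5) = -306.375, f(5.5) = -551.125, f(6.5) = -898.875.
T_4 = (Δt/2)·[f(t_0) + 2f(t_1) + 2f(t_2) + 2f(t_3) + f(t_4)].
Sum = -1480.5.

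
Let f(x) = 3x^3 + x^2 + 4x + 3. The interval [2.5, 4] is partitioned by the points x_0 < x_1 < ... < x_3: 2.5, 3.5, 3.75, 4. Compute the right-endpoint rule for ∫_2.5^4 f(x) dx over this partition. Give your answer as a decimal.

Subinterval widths: 1, 0.25, 0.25.
Right endpoints: 3.5, 3.75, 4.
f(3.5) = 157.875, f(3.75) = 190.265625, f(4) = 227.
Sum = Σ Δx_i · f(x_i).
Sum = 262.19140625.

262.19140625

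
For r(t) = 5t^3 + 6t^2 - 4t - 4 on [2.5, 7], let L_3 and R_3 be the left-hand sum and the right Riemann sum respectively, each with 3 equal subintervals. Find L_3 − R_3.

L_3 = 2227.5.
R_3 = 5040.5625.
L_3 − R_3 = -2813.0625.

-2813.0625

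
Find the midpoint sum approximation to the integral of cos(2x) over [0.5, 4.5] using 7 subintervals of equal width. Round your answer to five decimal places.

Δx = (4.5 − 0.5)/7 = 4/7.
Midpoints: 11/14, 19/14, 27/14, 2.5, 43/14, 51/14, 59/14.
f(11/14) ≈ -0.00063, f(19/14) ≈ -0.91009, f(27/14) ≈ -0.75473, f(2.5) ≈ 0.28366, f(43/14) ≈ 0.99017, f(51/14) ≈ 0.53817, f(59/14) ≈ -0.54349.
Sum = Δx · [f(11/14) + f(19/14) + f(27/14) + ...].
Sum ≈ -0.22682.

-0.22682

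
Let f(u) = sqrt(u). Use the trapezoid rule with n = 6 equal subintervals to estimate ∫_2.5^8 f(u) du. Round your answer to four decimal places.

Δu = (8 − 2.5)/6 = 11/12.
f(2.5) ≈ 1.5811, f(41/12) ≈ 1.8484, f(13/3) ≈ 2.0817, f(5.25) ≈ 2.2913, f(37/6) ≈ 2.4833, f(85/12) ≈ 2.6615, f(8) ≈ 2.8284.
T_6 = (Δu/2)·[f(u_0) + 2f(u_1) + ... + 2f(u_{5}) + f(u_6)].
Sum ≈ 12.4400.

12.4400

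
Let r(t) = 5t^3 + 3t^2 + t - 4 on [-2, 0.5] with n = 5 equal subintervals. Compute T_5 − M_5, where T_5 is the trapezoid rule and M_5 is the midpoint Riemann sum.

-1.2890625

T_5 = -24.53125.
M_5 = -23.2421875.
T_5 − M_5 = -1.2890625.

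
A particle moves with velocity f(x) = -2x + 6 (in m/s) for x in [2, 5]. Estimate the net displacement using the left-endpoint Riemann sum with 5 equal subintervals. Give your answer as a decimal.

-1.2

Δx = (5 − 2)/5 = 0.6.
Left endpoints: 2, 2.6, 3.2, 3.8, 4.4.
f(2) = 2, f(2.6) = 0.8, f(3.2) = -0.4, f(3.8) = -1.6, f(4.4) = -2.8.
Sum = Δx · [f(2) + f(2.6) + f(3.2) + f(3.8) + f(4.4)].
Sum = -1.2.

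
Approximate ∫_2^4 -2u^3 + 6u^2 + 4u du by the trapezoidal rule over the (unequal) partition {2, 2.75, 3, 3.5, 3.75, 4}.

Subinterval widths: 0.75, 0.25, 0.5, 0.25, 0.25.
f(2) = 16, f(2.75) = 14.78125, f(3) = 12, f(3.5) = 1.75, f(3.75) = -6.09375, f(4) = -16.
On each subinterval the trapezoid contributes (Δu_i/2)·[f(u_{i-1}) + f(u_i)].
Sum = 15.0234375.

15.0234375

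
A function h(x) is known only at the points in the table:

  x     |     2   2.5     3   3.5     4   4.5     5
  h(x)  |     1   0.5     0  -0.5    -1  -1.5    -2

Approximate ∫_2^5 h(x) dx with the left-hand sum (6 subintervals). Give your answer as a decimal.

Δx = 0.5.
Sum = 0.5·[1 + 0.5 + 0 + (-0.5) + (-1) + (-1.5)] = -0.75.

-0.75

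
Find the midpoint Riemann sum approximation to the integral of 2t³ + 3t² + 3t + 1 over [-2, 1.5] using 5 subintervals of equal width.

6.566875

Δt = (1.5 − (-2))/5 = 0.7.
Midpoints: -1.65, -0.95, -0.25, 0.45, 1.15.
f(-1.65) = -4.76675, f(-0.95) = -0.85725, f(-0.25) = 0.40625, f(0.45) = 3.13975, f(1.15) = 11.45925.
Sum = Δt · [f(-1.65) + f(-0.95) + f(-0.25) + f(0.45) + f(1.15)].
Sum = 6.566875.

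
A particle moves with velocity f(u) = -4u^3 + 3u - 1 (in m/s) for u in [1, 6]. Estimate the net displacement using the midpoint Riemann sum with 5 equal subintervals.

-1230

Δu = (6 − 1)/5 = 1.
Midpoints: 1.5, 2.5, 3.5, 4.5, 5.5.
f(1.5) = -10, f(2.5) = -56, f(3.5) = -162, f(4.5) = -352, f(5.5) = -650.
Sum = Δu · [f(1.5) + f(2.5) + f(3.5) + f(4.5) + f(5.5)].
Sum = -1230.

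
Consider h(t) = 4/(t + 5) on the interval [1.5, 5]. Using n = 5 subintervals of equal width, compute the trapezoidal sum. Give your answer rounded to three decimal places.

1.725

Δt = (5 − 1.5)/5 = 0.7.
h(1.5) = 8/13, h(2.2) = 5/9, h(2.9) = 40/79, h(3.6) = 20/43, h(4.3) = 40/93, h(5) = 0.4.
T_5 = (Δt/2)·[h(t_0) + 2h(t_1) + ... + 2h(t_{4}) + h(t_5)].
Sum ≈ 1.725.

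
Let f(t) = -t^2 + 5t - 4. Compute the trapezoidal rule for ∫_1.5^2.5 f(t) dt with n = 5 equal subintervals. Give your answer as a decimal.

1.91

Δt = (2.5 − 1.5)/5 = 0.2.
f(1.5) = 1.25, f(1.7) = 1.61, f(1.9) = 1.89, f(2.1) = 2.09, f(2.3) = 2.21, f(2.5) = 2.25.
T_5 = (Δt/2)·[f(t_0) + 2f(t_1) + ... + 2f(t_{4}) + f(t_5)].
Sum = 1.91.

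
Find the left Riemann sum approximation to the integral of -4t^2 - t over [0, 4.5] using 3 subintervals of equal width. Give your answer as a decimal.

-74.25

Δt = (4.5 − 0)/3 = 1.5.
Left endpoints: 0, 1.5, 3.
f(0) = 0, f(1.5) = -10.5, f(3) = -39.
Sum = Δt · [f(0) + f(1.5) + f(3)].
Sum = -74.25.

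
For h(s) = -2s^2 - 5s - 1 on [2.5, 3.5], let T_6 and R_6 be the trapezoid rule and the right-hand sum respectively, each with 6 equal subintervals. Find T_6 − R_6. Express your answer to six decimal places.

T_6 ≈ -34.17592593.
R_6 ≈ -35.59259259.
T_6 − R_6 ≈ 1.416667.

1.416667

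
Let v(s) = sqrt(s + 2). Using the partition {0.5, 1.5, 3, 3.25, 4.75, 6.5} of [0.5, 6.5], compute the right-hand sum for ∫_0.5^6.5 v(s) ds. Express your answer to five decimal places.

14.79695

Subinterval widths: 1, 1.5, 0.25, 1.5, 1.75.
Right endpoints: 1.5, 3, 3.25, 4.75, 6.5.
v(1.5) ≈ 1.87083, v(3) ≈ 2.23607, v(3.25) ≈ 2.29129, v(4.75) ≈ 2.59808, v(6.5) ≈ 2.91548.
Sum = Σ Δs_i · v(s_i).
Sum ≈ 14.79695.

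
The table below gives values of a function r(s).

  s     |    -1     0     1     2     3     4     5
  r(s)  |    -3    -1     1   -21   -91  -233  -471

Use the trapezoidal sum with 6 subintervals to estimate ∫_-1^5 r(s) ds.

Δs = 1.
T_6 = (1/2)·[(-3) + 2·(-1) + 2·1 + 2·(-21) + 2·(-91) + 2·(-233) + (-471)] = -582.

-582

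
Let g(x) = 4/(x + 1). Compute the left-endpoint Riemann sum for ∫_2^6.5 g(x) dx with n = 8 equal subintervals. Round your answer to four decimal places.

Δx = (6.5 − 2)/8 = 0.5625.
Left endpoints: 2, 2.5625, 3.125, 3.6875, 4.25, 4.8125, 5.375, 5.9375.
g(2) = 4/3, g(2.5625) = 64/57, g(3.125) = 32/33, g(3.6875) = 64/75, g(4.25) = 16/21, g(4.8125) = 64/93, g(5.375) = 32/51, g(5.9375) = 64/111.
Sum = Δx · [g(2) + g(2.5625) + g(3.125) + ...].
Sum ≈ 3.9000.

3.9000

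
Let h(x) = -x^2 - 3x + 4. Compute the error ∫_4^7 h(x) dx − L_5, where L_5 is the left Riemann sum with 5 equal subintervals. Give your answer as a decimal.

Exact integral: ∫_4^7 h(x) dx = -130.5.
L_5 = -118.08.
Error = -130.5 − (-118.08) = -12.42.

-12.42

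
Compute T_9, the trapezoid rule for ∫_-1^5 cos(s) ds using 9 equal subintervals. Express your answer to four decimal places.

Δs = (5 − (-1))/9 = 2/3.
f(-1) ≈ 0.5403, f(-1/3) ≈ 0.9450, f(1/3) ≈ 0.9450, f(1) ≈ 0.5403, f(5/3) ≈ -0.0957, f(7/3) ≈ -0.6908, f(3) ≈ -0.9900, f(11/3) ≈ -0.8653, f(13/3) ≈ -0.3700, f(5) ≈ 0.2837.
T_9 = (Δs/2)·[f(s_0) + 2f(s_1) + ... + 2f(s_{8}) + f(s_9)].
Sum ≈ -0.1131.

-0.1131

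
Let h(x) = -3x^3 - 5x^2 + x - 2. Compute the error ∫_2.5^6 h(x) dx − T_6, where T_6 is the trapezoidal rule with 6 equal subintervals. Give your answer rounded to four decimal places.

8.5849

Exact integral: ∫_2.5^6 h(x) dx ≈ -1268.786458.
T_6 ≈ -1277.371383.
Error ≈ -1268.786458 − (-1277.371383) ≈ 8.5849.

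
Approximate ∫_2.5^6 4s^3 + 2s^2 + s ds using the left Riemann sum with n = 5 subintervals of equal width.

Δs = (6 − 2.5)/5 = 0.7.
Left endpoints: 2.5, 3.2, 3.9, 4.6, 5.3.
f(2.5) = 77.5, f(3.2) = 154.752, f(3.9) = 271.596, f(4.6) = 436.264, f(5.3) = 656.988.
Sum = Δs · [f(2.5) + f(3.2) + f(3.9) + f(4.6) + f(5.3)].
Sum = 1117.97.

1117.97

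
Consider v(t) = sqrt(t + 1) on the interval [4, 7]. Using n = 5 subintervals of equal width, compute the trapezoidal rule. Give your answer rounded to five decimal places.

Δt = (7 − 4)/5 = 0.6.
v(4) ≈ 2.23607, v(4.6) ≈ 2.36643, v(5.2) ≈ 2.48998, v(5.8) ≈ 2.60768, v(6.4) ≈ 2.72029, v(7) ≈ 2.82843.
T_5 = (Δt/2)·[v(t_0) + 2v(t_1) + ... + 2v(t_{4}) + v(t_5)].
Sum ≈ 7.62998.

7.62998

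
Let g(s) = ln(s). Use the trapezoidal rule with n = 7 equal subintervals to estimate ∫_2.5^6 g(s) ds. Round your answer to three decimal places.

4.955

Δs = (6 − 2.5)/7 = 0.5.
g(2.5) ≈ 0.916, g(3) ≈ 1.099, g(3.5) ≈ 1.253, g(4) ≈ 1.386, g(4.5) ≈ 1.504, g(5) ≈ 1.609, g(5.5) ≈ 1.705, g(6) ≈ 1.792.
T_7 = (Δs/2)·[g(s_0) + 2g(s_1) + ... + 2g(s_{6}) + g(s_7)].
Sum ≈ 4.955.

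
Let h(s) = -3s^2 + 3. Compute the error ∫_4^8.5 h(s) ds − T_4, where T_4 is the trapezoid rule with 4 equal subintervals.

Exact integral: ∫_4^8.5 h(s) ds = -536.625.
T_4 = -539.47265625.
Error = -536.625 − (-539.47265625) = 2.84765625.

2.84765625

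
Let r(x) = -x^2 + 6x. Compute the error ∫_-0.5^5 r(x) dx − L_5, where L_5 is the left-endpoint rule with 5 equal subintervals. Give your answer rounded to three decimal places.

5.647

Exact integral: ∫_-0.5^5 r(x) dx ≈ 32.54167.
L_5 = 26.895.
Error ≈ 32.54167 − 26.895 ≈ 5.647.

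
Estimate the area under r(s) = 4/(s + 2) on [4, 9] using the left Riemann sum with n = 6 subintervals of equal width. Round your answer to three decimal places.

2.555

Δs = (9 − 4)/6 = 5/6.
Left endpoints: 4, 29/6, 17/3, 6.5, 22/3, 49/6.
r(4) = 2/3, r(29/6) = 24/41, r(17/3) = 12/23, r(6.5) = 8/17, r(22/3) = 3/7, r(49/6) = 24/61.
Sum = Δs · [r(4) + r(29/6) + r(17/3) + ...].
Sum ≈ 2.555.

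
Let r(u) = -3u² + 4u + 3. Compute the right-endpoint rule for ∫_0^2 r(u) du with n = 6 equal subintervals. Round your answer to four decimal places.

Δu = (2 − 0)/6 = 1/3.
Right endpoints: 1/3, 2/3, 1, 4/3, 5/3, 2.
r(1/3) = 4, r(2/3) = 13/3, r(1) = 4, r(4/3) = 3, r(5/3) = 4/3, r(2) = -1.
Sum = Δu · [r(1/3) + r(2/3) + r(1) + ...].
Sum ≈ 5.2222.

5.2222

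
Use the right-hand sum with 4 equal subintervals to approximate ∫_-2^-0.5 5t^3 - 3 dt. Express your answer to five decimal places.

-17.69824

Δt = (-0.5 − (-2))/4 = 0.375.
Right endpoints: -1.625, -1.25, -0.875, -0.5.
f(-1.625) = -12521/512, f(-1.25) = -12.765625, f(-0.875) = -3251/512, f(-0.5) = -3.625.
Sum = Δt · [f(-1.625) + f(-1.25) + f(-0.875) + f(-0.5)].
Sum ≈ -17.69824.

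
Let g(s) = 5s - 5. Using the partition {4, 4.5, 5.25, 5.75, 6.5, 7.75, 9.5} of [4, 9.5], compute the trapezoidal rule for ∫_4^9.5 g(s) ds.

Subinterval widths: 0.5, 0.75, 0.5, 0.75, 1.25, 1.75.
g(4) = 15, g(4.5) = 17.5, g(5.25) = 21.25, g(5.75) = 23.75, g(6.5) = 27.5, g(7.75) = 33.75, g(9.5) = 42.5.
On each subinterval the trapezoid contributes (Δs_i/2)·[g(s_{i-1}) + g(s_i)].
Sum = 158.125.

158.125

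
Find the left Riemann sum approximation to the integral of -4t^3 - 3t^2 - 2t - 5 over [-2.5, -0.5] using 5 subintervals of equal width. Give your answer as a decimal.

Δt = (-0.5 − (-2.5))/5 = 0.4.
Left endpoints: -2.5, -2.1, -1.7, -1.3, -0.9.
f(-2.5) = 43.75, f(-2.1) = 23.014, f(-1.7) = 9.382, f(-1.3) = 1.318, f(-0.9) = -2.714.
Sum = Δt · [f(-2.5) + f(-2.1) + f(-1.7) + f(-1.3) + f(-0.9)].
Sum = 29.9.

29.9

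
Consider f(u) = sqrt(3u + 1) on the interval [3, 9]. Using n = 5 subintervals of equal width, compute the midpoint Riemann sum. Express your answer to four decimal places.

Δu = (9 − 3)/5 = 1.2.
Midpoints: 3.6, 4.8, 6, 7.2, 8.4.
f(3.6) ≈ 3.4351, f(4.8) ≈ 3.9243, f(6) ≈ 4.3589, f(7.2) ≈ 4.7539, f(8.4) ≈ 5.1186.
Sum = Δu · [f(3.6) + f(4.8) + f(6) + f(7.2) + f(8.4)].
Sum ≈ 25.9090.

25.9090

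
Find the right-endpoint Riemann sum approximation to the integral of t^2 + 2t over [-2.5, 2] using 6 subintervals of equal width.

Δt = (2 − (-2.5))/6 = 0.75.
Right endpoints: -1.75, -1, -0.25, 0.5, 1.25, 2.
f(-1.75) = -0.4375, f(-1) = -1, f(-0.25) = -0.4375, f(0.5) = 1.25, f(1.25) = 4.0625, f(2) = 8.
Sum = Δt · [f(-1.75) + f(-1) + f(-0.25) + ...].
Sum = 8.578125.

8.578125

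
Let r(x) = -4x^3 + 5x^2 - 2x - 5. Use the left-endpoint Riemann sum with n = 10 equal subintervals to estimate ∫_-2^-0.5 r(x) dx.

29.41875

Δx = (-0.5 − (-2))/10 = 0.15.
Left endpoints: -2, -1.85, -1.7, -1.55, -1.4, -1.25, -1.1, -0.95, -0.8, -0.65.
r(-2) = 51, r(-1.85) = 41.139, r(-1.7) = 32.502, r(-1.55) = 25.008, r(-1.4) = 18.576, r(-1.25) = 13.125, r(-1.1) = 8.574, r(-0.95) = 4.842, r(-0.8) = 1.848, r(-0.65) = -0.489.
Sum = Δx · [r(-2) + r(-1.85) + r(-1.7) + ...].
Sum = 29.41875.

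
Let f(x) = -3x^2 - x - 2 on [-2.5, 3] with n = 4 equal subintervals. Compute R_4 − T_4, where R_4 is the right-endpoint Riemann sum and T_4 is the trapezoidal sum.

R_4 = -69.65234375.
T_4 = -60.19921875.
R_4 − T_4 = -9.453125.

-9.453125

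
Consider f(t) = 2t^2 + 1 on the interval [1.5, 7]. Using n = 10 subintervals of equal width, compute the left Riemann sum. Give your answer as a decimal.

Δt = (7 − 1.5)/10 = 0.55.
Left endpoints: 1.5, 2.05, 2.6, 3.15, 3.7, 4.25, 4.8, 5.35, 5.9, 6.45.
f(1.5) = 5.5, f(2.05) = 9.405, f(2.6) = 14.52, f(3.15) = 20.845, f(3.7) = 28.38, f(4.25) = 37.125, f(4.8) = 47.08, f(5.35) = 58.245, f(5.9) = 70.62, f(6.45) = 84.205.
Sum = Δt · [f(1.5) + f(2.05) + f(2.6) + ...].
Sum = 206.75875.

206.75875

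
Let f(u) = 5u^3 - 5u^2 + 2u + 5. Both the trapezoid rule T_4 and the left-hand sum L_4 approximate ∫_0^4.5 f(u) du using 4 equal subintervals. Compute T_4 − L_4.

T_4 ≈ 430.743164.
L_4 ≈ 226.344727.
T_4 − L_4 = 204.3984375.

204.3984375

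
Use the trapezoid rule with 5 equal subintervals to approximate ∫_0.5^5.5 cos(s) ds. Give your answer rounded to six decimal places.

-1.084533

Δs = (5.5 − 0.5)/5 = 1.
f(0.5) ≈ 0.877583, f(1.5) ≈ 0.070737, f(2.5) ≈ -0.801144, f(3.5) ≈ -0.936457, f(4.5) ≈ -0.210796, f(5.5) ≈ 0.708670.
T_5 = (Δs/2)·[f(s_0) + 2f(s_1) + ... + 2f(s_{4}) + f(s_5)].
Sum ≈ -1.084533.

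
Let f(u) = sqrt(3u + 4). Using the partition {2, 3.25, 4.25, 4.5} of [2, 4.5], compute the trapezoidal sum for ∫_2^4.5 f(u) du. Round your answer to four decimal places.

Subinterval widths: 1.25, 1, 0.25.
f(2) ≈ 3.1623, f(3.25) ≈ 3.7081, f(4.25) ≈ 4.0927, f(4.5) ≈ 4.1833.
On each subinterval the trapezoid contributes (Δu_i/2)·[f(u_{i-1}) + f(u_i)].
Sum ≈ 9.2289.

9.2289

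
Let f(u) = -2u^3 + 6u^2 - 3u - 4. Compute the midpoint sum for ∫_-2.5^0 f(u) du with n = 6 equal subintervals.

49.66796875

Δu = (0 − (-2.5))/6 = 5/12.
Midpoints: -55/24, -1.875, -35/24, -25/24, -0.625, -5/24.
f(-55/24) = 404047/6912, f(-1.875) = 35.90234375, f(-35/24) = 133667/6912, f(-25/24) = 54577/6912, f(-0.625) = 0.70703125, f(-5/24) = -21403/6912.
Sum = Δu · [f(-55/24) + f(-1.875) + f(-35/24) + ...].
Sum = 49.66796875.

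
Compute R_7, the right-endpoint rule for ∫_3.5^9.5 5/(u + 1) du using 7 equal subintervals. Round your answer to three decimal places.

Δu = (9.5 − 3.5)/7 = 6/7.
Right endpoints: 61/14, 73/14, 85/14, 97/14, 109/14, 121/14, 9.5.
f(61/14) = 14/15, f(73/14) = 70/87, f(85/14) = 70/99, f(97/14) = 70/111, f(109/14) = 70/123, f(121/14) = 14/27, f(9.5) = 10/21.
Sum = Δu · [f(61/14) + f(73/14) + f(85/14) + ...].
Sum ≈ 3.977.

3.977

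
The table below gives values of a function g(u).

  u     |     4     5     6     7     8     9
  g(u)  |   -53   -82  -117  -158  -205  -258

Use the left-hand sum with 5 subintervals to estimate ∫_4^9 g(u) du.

-615

Δu = 1.
Sum = 1·[(-53) + (-82) + (-117) + (-158) + (-205)] = -615.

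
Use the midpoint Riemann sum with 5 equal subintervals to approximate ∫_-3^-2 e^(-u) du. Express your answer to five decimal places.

12.67534

Δu = (-2 − (-3))/5 = 0.2.
Midpoints: -2.9, -2.7, -2.5, -2.3, -2.1.
f(-2.9) ≈ 18.17415, f(-2.7) ≈ 14.87973, f(-2.5) ≈ 12.18249, f(-2.3) ≈ 9.97418, f(-2.1) ≈ 8.16617.
Sum = Δu · [f(-2.9) + f(-2.7) + f(-2.5) + f(-2.3) + f(-2.1)].
Sum ≈ 12.67534.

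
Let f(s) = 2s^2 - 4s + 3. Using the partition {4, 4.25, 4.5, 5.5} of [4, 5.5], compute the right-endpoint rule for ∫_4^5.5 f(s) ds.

Subinterval widths: 0.25, 0.25, 1.
Right endpoints: 4.25, 4.5, 5.5.
f(4.25) = 22.125, f(4.5) = 25.5, f(5.5) = 41.5.
Sum = Σ Δs_i · f(s_i).
Sum = 53.40625.

53.40625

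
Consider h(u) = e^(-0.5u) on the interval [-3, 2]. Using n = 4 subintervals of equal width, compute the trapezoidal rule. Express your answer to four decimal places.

Δu = (2 − (-3))/4 = 1.25.
h(-3) ≈ 4.4817, h(-1.75) ≈ 2.3989, h(-0.5) ≈ 1.2840, h(0.75) ≈ 0.6873, h(2) ≈ 0.3679.
T_4 = (Δu/2)·[h(u_0) + 2h(u_1) + 2h(u_2) + 2h(u_3) + h(u_4)].
Sum ≈ 8.4937.

8.4937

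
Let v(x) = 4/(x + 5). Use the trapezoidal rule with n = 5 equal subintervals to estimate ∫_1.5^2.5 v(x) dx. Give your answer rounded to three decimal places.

0.572

Δx = (2.5 − 1.5)/5 = 0.2.
v(1.5) = 8/13, v(1.7) = 40/67, v(1.9) = 40/69, v(2.1) = 40/71, v(2.3) = 40/73, v(2.5) = 8/15.
T_5 = (Δx/2)·[v(x_0) + 2v(x_1) + ... + 2v(x_{4}) + v(x_5)].
Sum ≈ 0.572.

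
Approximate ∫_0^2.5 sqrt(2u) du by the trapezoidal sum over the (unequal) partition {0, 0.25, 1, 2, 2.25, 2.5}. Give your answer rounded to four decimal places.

3.6508

Subinterval widths: 0.25, 0.75, 1, 0.25, 0.25.
f(0) ≈ 0.0000, f(0.25) ≈ 0.7071, f(1) ≈ 1.4142, f(2) ≈ 2.0000, f(2.25) ≈ 2.1213, f(2.5) ≈ 2.2361.
On each subinterval the trapezoid contributes (Δu_i/2)·[f(u_{i-1}) + f(u_i)].
Sum ≈ 3.6508.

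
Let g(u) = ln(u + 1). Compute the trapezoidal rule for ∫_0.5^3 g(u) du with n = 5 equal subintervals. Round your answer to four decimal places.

Δu = (3 − 0.5)/5 = 0.5.
g(0.5) ≈ 0.4055, g(1) ≈ 0.6931, g(1.5) ≈ 0.9163, g(2) ≈ 1.0986, g(2.5) ≈ 1.2528, g(3) ≈ 1.3863.
T_5 = (Δu/2)·[g(u_0) + 2g(u_1) + ... + 2g(u_{4}) + g(u_5)].
Sum ≈ 2.4283.

2.4283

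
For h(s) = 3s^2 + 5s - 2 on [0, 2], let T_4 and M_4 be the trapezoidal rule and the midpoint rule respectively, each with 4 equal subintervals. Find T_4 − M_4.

0.375

T_4 = 14.25.
M_4 = 13.875.
T_4 − M_4 = 0.375.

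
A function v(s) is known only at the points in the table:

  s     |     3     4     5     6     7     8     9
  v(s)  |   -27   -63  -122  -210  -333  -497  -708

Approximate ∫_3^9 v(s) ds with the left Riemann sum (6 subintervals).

Δs = 1.
Sum = 1·[(-27) + (-63) + (-122) + (-210) + (-333) + (-497)] = -1252.

-1252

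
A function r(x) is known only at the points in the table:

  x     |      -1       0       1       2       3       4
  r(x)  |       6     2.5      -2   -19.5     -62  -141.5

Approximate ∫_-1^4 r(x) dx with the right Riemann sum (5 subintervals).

-222.5

Δx = 1.
Sum = 1·[2.5 + (-2) + (-19.5) + (-62) + (-141.5)] = -222.5.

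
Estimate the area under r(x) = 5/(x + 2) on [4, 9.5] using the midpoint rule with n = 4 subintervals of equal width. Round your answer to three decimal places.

Δx = (9.5 − 4)/4 = 1.375.
Midpoints: 4.6875, 6.0625, 7.4375, 8.8125.
r(4.6875) = 80/107, r(6.0625) = 80/129, r(7.4375) = 80/151, r(8.8125) = 80/173.
Sum = Δx · [r(4.6875) + r(6.0625) + r(7.4375) + r(8.8125)].
Sum ≈ 3.245.

3.245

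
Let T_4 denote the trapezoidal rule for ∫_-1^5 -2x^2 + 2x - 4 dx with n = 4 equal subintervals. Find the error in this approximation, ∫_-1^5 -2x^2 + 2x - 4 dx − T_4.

Exact integral: ∫_-1^5 f(x) dx = -84.
T_4 = -88.5.
Error = -84 − (-88.5) = 4.5.

4.5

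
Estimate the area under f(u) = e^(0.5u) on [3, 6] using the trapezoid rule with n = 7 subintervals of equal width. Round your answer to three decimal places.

Δu = (6 − 3)/7 = 3/7.
f(3) ≈ 4.482, f(24/7) ≈ 5.553, f(27/7) ≈ 6.880, f(30/7) ≈ 8.524, f(33/7) ≈ 10.561, f(36/7) ≈ 13.085, f(39/7) ≈ 16.211, f(6) ≈ 20.086.
T_7 = (Δu/2)·[f(u_0) + 2f(u_1) + ... + 2f(u_{6}) + f(u_7)].
Sum ≈ 31.327.

31.327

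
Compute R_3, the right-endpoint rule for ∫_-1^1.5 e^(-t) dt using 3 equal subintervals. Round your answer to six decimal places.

Δt = (1.5 − (-1))/3 = 5/6.
Right endpoints: -1/6, 2/3, 1.5.
f(-1/6) ≈ 1.181360, f(2/3) ≈ 0.513417, f(1.5) ≈ 0.223130.
Sum = Δt · [f(-1/6) + f(2/3) + f(1.5)].
Sum ≈ 1.598256.

1.598256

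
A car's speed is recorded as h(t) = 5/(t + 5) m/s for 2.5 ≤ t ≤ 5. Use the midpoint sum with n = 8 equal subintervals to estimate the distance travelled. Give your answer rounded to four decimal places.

Δt = (5 − 2.5)/8 = 0.3125.
Midpoints: 2.65625, 2.96875, 3.28125, 3.59375, 3.90625, 4.21875, 4.53125, 4.84375.
h(2.65625) = 32/49, h(2.96875) = 32/51, h(3.28125) = 32/53, h(3.59375) = 32/55, h(3.90625) = 32/57, h(4.21875) = 32/59, h(4.53125) = 32/61, h(4.84375) = 32/63.
Sum = Δt · [h(2.65625) + h(2.96875) + h(3.28125) + ...].
Sum ≈ 1.4383.

1.4383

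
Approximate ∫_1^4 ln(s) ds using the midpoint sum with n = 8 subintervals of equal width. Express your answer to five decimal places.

Δs = (4 − 1)/8 = 0.375.
Midpoints: 1.1875, 1.5625, 1.9375, 2.3125, 2.6875, 3.0625, 3.4375, 3.8125.
f(1.1875) ≈ 0.17185, f(1.5625) ≈ 0.44629, f(1.9375) ≈ 0.66140, f(2.3125) ≈ 0.83833, f(2.6875) ≈ 0.98861, f(3.0625) ≈ 1.11923, f(3.4375) ≈ 1.23474, f(3.8125) ≈ 1.33829.
Sum = Δs · [f(1.1875) + f(1.5625) + f(1.9375) + ...].
Sum ≈ 2.54953.

2.54953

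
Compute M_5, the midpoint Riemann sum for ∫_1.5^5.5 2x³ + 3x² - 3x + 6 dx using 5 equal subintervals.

Δx = (5.5 − 1.5)/5 = 0.8.
Midpoints: 1.9, 2.7, 3.5, 4.3, 5.1.
f(1.9) = 24.848, f(2.7) = 59.136, f(3.5) = 118, f(4.3) = 207.584, f(5.1) = 334.032.
Sum = Δx · [f(1.9) + f(2.7) + f(3.5) + f(4.3) + f(5.1)].
Sum = 594.88.

594.88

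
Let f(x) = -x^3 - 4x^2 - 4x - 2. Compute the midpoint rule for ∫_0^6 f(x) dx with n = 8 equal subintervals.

Δx = (6 − 0)/8 = 0.75.
Midpoints: 0.375, 1.125, 1.875, 2.625, 3.375, 4.125, 4.875, 5.625.
f(0.375) = -2107/512, f(1.125) = -6649/512, f(1.875) = -15439/512, f(2.625) = -29773/512, f(3.375) = -50947/512, f(4.125) = -80257/512, f(4.875) = -118999/512, f(5.625) = -168469/512.
Sum = Δx · [f(0.375) + f(1.125) + f(1.875) + ...].
Sum = -692.34375.

-692.34375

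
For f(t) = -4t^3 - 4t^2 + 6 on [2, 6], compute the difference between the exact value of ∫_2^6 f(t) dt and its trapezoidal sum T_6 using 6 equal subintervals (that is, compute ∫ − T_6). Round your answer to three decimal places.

15.407

Exact integral: ∫_2^6 f(t) dt ≈ -1533.33333.
T_6 ≈ -1548.74074.
Error ≈ -1533.33333 − (-1548.74074) ≈ 15.407.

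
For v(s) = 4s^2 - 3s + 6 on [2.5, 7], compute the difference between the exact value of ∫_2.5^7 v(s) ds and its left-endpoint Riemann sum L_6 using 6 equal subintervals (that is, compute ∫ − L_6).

Exact integral: ∫_2.5^7 v(s) ds = 399.375.
L_6 = 342.
Error = 399.375 − 342 = 57.375.

57.375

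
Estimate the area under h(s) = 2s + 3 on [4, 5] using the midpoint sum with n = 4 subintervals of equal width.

12

Δs = (5 − 4)/4 = 0.25.
Midpoints: 4.125, 4.375, 4.625, 4.875.
h(4.125) = 11.25, h(4.375) = 11.75, h(4.625) = 12.25, h(4.875) = 12.75.
Sum = Δs · [h(4.125) + h(4.375) + h(4.625) + h(4.875)].
Sum = 12.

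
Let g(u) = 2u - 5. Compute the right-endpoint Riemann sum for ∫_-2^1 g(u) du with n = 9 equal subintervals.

-17

Δu = (1 − (-2))/9 = 1/3.
Right endpoints: -5/3, -4/3, -1, -2/3, -1/3, 0, 1/3, 2/3, 1.
g(-5/3) = -25/3, g(-4/3) = -23/3, g(-1) = -7, g(-2/3) = -19/3, g(-1/3) = -17/3, g(0) = -5, g(1/3) = -13/3, g(2/3) = -11/3, g(1) = -3.
Sum = Δu · [g(-5/3) + g(-4/3) + g(-1) + ...].
Sum = -17.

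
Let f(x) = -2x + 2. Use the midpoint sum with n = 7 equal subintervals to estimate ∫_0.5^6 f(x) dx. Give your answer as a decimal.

-24.75

Δx = (6 − 0.5)/7 = 11/14.
Midpoints: 25/28, 47/28, 69/28, 3.25, 113/28, 135/28, 157/28.
f(25/28) = 3/14, f(47/28) = -19/14, f(69/28) = -41/14, f(3.25) = -4.5, f(113/28) = -85/14, f(135/28) = -107/14, f(157/28) = -129/14.
Sum = Δx · [f(25/28) + f(47/28) + f(69/28) + ...].
Sum = -24.75.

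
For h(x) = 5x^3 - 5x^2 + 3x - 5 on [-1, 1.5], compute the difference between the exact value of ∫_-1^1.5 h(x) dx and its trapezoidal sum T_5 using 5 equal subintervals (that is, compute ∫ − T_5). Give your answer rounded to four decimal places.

Exact integral: ∫_-1^1.5 h(x) dx ≈ -12.838542.
T_5 = -12.96875.
Error ≈ -12.838542 − (-12.96875) ≈ 0.1302.

0.1302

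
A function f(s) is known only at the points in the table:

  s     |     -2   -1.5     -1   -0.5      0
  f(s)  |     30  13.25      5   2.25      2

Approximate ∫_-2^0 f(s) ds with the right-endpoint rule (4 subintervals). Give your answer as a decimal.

11.25

Δs = 0.5.
Sum = 0.5·[13.25 + 5 + 2.25 + 2] = 11.25.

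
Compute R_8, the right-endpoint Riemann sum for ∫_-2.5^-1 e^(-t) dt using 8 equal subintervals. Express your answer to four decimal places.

Δt = (-1 − (-2.5))/8 = 0.1875.
Right endpoints: -2.3125, -2.125, -1.9375, -1.75, -1.5625, -1.375, -1.1875, -1.
f(-2.3125) ≈ 10.0996, f(-2.125) ≈ 8.3729, f(-1.9375) ≈ 6.9414, f(-1.75) ≈ 5.7546, f(-1.5625) ≈ 4.7707, f(-1.375) ≈ 3.9551, f(-1.1875) ≈ 3.2789, f(-1) ≈ 2.7183.
Sum = Δt · [f(-2.3125) + f(-2.125) + f(-1.9375) + ...].
Sum ≈ 8.6047.

8.6047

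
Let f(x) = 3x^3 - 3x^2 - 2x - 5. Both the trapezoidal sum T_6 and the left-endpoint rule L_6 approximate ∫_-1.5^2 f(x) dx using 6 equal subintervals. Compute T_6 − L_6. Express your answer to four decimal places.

6.3802

T_6 ≈ -22.570747.
L_6 ≈ -28.950955.
T_6 − L_6 ≈ 6.3802.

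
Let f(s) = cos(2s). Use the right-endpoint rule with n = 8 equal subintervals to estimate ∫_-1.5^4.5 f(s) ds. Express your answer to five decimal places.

0.25227

Δs = (4.5 − (-1.5))/8 = 0.75.
Right endpoints: -0.75, 0, 0.75, 1.5, 2.25, 3, 3.75, 4.5.
f(-0.75) ≈ 0.07074, f(0) ≈ 1.00000, f(0.75) ≈ 0.07074, f(1.5) ≈ -0.98999, f(2.25) ≈ -0.21080, f(3) ≈ 0.96017, f(3.75) ≈ 0.34664, f(4.5) ≈ -0.91113.
Sum = Δs · [f(-0.75) + f(0) + f(0.75) + ...].
Sum ≈ 0.25227.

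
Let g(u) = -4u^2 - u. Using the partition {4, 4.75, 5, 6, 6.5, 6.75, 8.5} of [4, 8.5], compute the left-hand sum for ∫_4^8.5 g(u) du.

Subinterval widths: 0.75, 0.25, 1, 0.5, 0.25, 1.75.
Left endpoints: 4, 4.75, 5, 6, 6.5, 6.75.
g(4) = -68, g(4.75) = -95, g(5) = -105, g(6) = -150, g(6.5) = -175.5, g(6.75) = -189.
Sum = Σ Δu_i · g(u_i).
Sum = -629.375.

-629.375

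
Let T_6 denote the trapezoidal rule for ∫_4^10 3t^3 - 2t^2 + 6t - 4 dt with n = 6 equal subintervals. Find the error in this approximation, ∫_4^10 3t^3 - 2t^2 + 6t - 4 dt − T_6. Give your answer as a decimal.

-61

Exact integral: ∫_4^10 f(t) dt = 6912.
T_6 = 6973.
Error = 6912 − 6973 = -61.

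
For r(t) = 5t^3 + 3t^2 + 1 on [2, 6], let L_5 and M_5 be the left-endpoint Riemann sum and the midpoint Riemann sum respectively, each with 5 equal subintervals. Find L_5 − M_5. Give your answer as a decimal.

-414.08

L_5 = 1384.48.
M_5 = 1798.56.
L_5 − M_5 = -414.08.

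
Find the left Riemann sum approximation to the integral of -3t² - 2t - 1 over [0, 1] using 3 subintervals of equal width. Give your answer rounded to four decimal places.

Δt = (1 − 0)/3 = 1/3.
Left endpoints: 0, 1/3, 2/3.
f(0) = -1, f(1/3) = -2, f(2/3) = -11/3.
Sum = Δt · [f(0) + f(1/3) + f(2/3)].
Sum ≈ -2.2222.

-2.2222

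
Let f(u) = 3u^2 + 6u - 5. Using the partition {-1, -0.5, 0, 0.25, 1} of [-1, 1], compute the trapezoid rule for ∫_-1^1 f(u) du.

Subinterval widths: 0.5, 0.5, 0.25, 0.75.
f(-1) = -8, f(-0.5) = -7.25, f(0) = -5, f(0.25) = -3.3125, f(1) = 4.
On each subinterval the trapezoid contributes (Δu_i/2)·[f(u_{i-1}) + f(u_i)].
Sum = -7.65625.

-7.65625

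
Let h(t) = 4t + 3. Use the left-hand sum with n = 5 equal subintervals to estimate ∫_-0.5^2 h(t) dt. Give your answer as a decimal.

12.5

Δt = (2 − (-0.5))/5 = 0.5.
Left endpoints: -0.5, 0, 0.5, 1, 1.5.
h(-0.5) = 1, h(0) = 3, h(0.5) = 5, h(1) = 7, h(1.5) = 9.
Sum = Δt · [h(-0.5) + h(0) + h(0.5) + h(1) + h(1.5)].
Sum = 12.5.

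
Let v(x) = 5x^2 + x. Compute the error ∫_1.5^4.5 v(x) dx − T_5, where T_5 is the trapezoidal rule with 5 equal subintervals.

Exact integral: ∫_1.5^4.5 v(x) dx = 155.25.
T_5 = 156.15.
Error = 155.25 − 156.15 = -0.9.

-0.9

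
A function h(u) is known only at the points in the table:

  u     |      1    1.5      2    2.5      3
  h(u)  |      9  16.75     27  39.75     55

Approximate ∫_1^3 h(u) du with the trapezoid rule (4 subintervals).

Δu = 0.5.
T_4 = (0.5/2)·[9 + 2·16.75 + 2·27 + 2·39.75 + 55] = 57.75.

57.75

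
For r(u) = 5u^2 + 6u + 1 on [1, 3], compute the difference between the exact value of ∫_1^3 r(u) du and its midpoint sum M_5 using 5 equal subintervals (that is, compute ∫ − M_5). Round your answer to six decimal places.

Exact integral: ∫_1^3 r(u) du ≈ 69.33333333.
M_5 = 69.2.
Error ≈ 69.33333333 − 69.2 ≈ 0.133333.

0.133333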